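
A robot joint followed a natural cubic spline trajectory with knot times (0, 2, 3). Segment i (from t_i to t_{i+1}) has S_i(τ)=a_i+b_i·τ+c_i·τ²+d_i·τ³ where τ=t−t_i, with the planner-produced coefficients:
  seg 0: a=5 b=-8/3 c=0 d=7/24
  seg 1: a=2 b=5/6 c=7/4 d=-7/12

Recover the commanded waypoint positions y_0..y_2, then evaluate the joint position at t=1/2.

y_0=5 y_1=2 y_2=4
S(1/2) = 237/64

y_0 = S_0(0) = a_0 = 5
y_1 = S_1(0) = a_1 = 2
y_2 = S_1(1) = 4
t_q=1/2 is in segment 0 (τ=1/2); S_0(τ)=237/64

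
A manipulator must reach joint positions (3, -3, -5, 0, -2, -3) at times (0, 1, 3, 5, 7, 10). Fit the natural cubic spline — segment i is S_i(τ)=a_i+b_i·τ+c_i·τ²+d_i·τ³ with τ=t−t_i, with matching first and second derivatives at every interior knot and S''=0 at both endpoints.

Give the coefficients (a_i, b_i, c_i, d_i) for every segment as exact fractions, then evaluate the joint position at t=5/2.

Δ: Δ0=-6, Δ1=-1, Δ2=5/2, Δ3=-1, Δ4=-1/3
row 1: diag=6, rhs=30; c'=1/3, d'=5
row 2: denom=8−2·1/3=22/3; d'=(21−2·5)/(22/3)=3/2
row 3: denom=8−2·3/11=82/11; d'=(-21−2·3/2)/(82/11)=-132/41
row 4: denom=10−2·11/41=388/41; d'=(4−2·-132/41)/(388/41)=107/97
back: M4=107/97
back: M3=-132/41−11/41·107/97=-341/97
back: M2=3/2−3/11·-341/97=477/194
back: M1=5−1/3·477/194=811/194
M: M0=0, M1=811/194, M2=477/194, M3=-341/97, M4=107/97, M5=0
seg 0: a=3, c=M0/2=0, d=(M1−M0)/(6·1)=811/1164, b=Δ0−h0·(2M0+M1)/6=-7795/1164
seg 1: a=-3, c=M1/2=811/388, d=(M2−M1)/(6·2)=-167/1164, b=Δ1−h1·(2M1+M2)/6=-2681/582
seg 2: a=-5, c=M2/2=477/388, d=(M3−M2)/(6·2)=-1159/2328, b=Δ2−h2·(2M2+M3)/6=1183/582
seg 3: a=0, c=M3/2=-341/194, d=(M4−M3)/(6·2)=112/291, b=Δ3−h3·(2M3+M4)/6=284/291
seg 4: a=-2, c=M4/2=107/194, d=(M5−M4)/(6·3)=-107/1746, b=Δ4−h4·(2M4+M5)/6=-418/291
t_q=5/2 → seg 1, τ=3/2; S=-3+-2681/582·τ+811/388·τ²+-167/1164·τ³=-17665/3104

  seg 0: a=3 b=-7795/1164 c=0 d=811/1164
  seg 1: a=-3 b=-2681/582 c=811/388 d=-167/1164
  seg 2: a=-5 b=1183/582 c=477/388 d=-1159/2328
  seg 3: a=0 b=284/291 c=-341/194 d=112/291
  seg 4: a=-2 b=-418/291 c=107/194 d=-107/1746
S(5/2) = -17665/3104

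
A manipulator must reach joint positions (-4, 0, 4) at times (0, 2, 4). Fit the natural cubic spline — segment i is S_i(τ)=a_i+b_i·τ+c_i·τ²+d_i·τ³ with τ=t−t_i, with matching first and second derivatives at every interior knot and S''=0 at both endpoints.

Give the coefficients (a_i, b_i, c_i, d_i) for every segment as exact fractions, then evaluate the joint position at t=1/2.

Δ: Δ0=2, Δ1=2
row 1: diag=8, rhs=0; c'=1/4, d'=0
back: M1=0
M: M0=0, M1=0, M2=0
seg 0: a=-4, c=M0/2=0, d=(M1−M0)/(6·2)=0, b=Δ0−h0·(2M0+M1)/6=2
seg 1: a=0, c=M1/2=0, d=(M2−M1)/(6·2)=0, b=Δ1−h1·(2M1+M2)/6=2
t_q=1/2 → seg 0, τ=1/2; S=-4+2·τ+0·τ²+0·τ³=-3

  seg 0: a=-4 b=2 c=0 d=0
  seg 1: a=0 b=2 c=0 d=0
S(1/2) = -3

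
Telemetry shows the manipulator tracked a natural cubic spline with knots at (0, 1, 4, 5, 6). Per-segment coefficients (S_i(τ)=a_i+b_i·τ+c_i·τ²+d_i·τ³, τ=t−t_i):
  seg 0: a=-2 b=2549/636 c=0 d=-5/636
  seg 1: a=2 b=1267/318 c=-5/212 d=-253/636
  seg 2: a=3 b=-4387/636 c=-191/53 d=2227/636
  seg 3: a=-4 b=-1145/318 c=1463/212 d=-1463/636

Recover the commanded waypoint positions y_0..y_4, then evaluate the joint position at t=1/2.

y_0 = S_0(0) = a_0 = -2
y_1 = S_1(0) = a_1 = 2
y_2 = S_2(0) = a_2 = 3
y_3 = S_3(0) = a_3 = -4
y_4 = S_3(1) = -3
t_q=1/2 is in segment 0 (τ=1/2); S_0(τ)=5/1696

y_0=-2 y_1=2 y_2=3 y_3=-4 y_4=-3
S(1/2) = 5/1696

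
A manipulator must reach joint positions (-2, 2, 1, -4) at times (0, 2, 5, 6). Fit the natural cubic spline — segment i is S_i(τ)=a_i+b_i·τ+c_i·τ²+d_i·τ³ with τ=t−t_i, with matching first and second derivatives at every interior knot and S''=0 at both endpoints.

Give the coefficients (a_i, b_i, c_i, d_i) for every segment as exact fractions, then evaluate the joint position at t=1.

  seg 0: a=-2 b=454/213 c=0 d=-7/213
  seg 1: a=2 b=370/213 c=-14/71 d=-35/213
  seg 2: a=1 b=-827/213 c=-119/71 d=119/213
S(1) = 7/71

Δ: Δ0=2, Δ1=-1/3, Δ2=-5
row 1: diag=10, rhs=-14; c'=3/10, d'=-7/5
row 2: denom=8−3·3/10=71/10; d'=(-28−3·-7/5)/(71/10)=-238/71
back: M2=-238/71
back: M1=-7/5−3/10·-238/71=-28/71
M: M0=0, M1=-28/71, M2=-238/71, M3=0
seg 0: a=-2, c=M0/2=0, d=(M1−M0)/(6·2)=-7/213, b=Δ0−h0·(2M0+M1)/6=454/213
seg 1: a=2, c=M1/2=-14/71, d=(M2−M1)/(6·3)=-35/213, b=Δ1−h1·(2M1+M2)/6=370/213
seg 2: a=1, c=M2/2=-119/71, d=(M3−M2)/(6·1)=119/213, b=Δ2−h2·(2M2+M3)/6=-827/213
t_q=1 → seg 0, τ=1; S=-2+454/213·τ+0·τ²+-7/213·τ³=7/71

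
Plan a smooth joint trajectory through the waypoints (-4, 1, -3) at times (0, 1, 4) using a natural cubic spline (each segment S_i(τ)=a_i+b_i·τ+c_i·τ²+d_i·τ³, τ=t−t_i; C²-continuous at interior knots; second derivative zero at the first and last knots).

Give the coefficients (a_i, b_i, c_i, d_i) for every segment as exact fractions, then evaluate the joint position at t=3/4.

  seg 0: a=-4 b=139/24 c=0 d=-19/24
  seg 1: a=1 b=41/12 c=-19/8 d=19/72
S(3/4) = 5/512

Δ: Δ0=5, Δ1=-4/3
row 1: diag=8, rhs=-38; c'=3/8, d'=-19/4
back: M1=-19/4
M: M0=0, M1=-19/4, M2=0
seg 0: a=-4, c=M0/2=0, d=(M1−M0)/(6·1)=-19/24, b=Δ0−h0·(2M0+M1)/6=139/24
seg 1: a=1, c=M1/2=-19/8, d=(M2−M1)/(6·3)=19/72, b=Δ1−h1·(2M1+M2)/6=41/12
t_q=3/4 → seg 0, τ=3/4; S=-4+139/24·τ+0·τ²+-19/24·τ³=5/512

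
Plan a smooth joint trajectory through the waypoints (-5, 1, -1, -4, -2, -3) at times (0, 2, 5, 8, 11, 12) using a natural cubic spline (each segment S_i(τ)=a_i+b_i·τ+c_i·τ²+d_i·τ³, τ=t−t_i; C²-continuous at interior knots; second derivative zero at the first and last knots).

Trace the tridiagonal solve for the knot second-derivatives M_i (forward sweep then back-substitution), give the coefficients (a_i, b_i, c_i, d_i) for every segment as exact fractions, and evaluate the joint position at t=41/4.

Δ: Δ0=3, Δ1=-2/3, Δ2=-1, Δ3=2/3, Δ4=-1
row 1: diag=10, rhs=-22; c'=3/10, d'=-11/5
row 2: denom=12−3·3/10=111/10; d'=(-2−3·-11/5)/(111/10)=46/111
row 3: denom=12−3·10/37=414/37; d'=(10−3·46/111)/(414/37)=18/23
row 4: denom=8−3·37/138=331/46; d'=(-10−3·18/23)/(331/46)=-568/331
back: M4=-568/331
back: M3=18/23−37/138·-568/331=1234/993
back: M2=46/111−10/37·1234/993=26/331
back: M1=-11/5−3/10·26/331=-736/331
M: M0=0, M1=-736/331, M2=26/331, M3=1234/993, M4=-568/331, M5=0
seg 0: a=-5, c=M0/2=0, d=(M1−M0)/(6·2)=-184/993, b=Δ0−h0·(2M0+M1)/6=3715/993
seg 1: a=1, c=M1/2=-368/331, d=(M2−M1)/(6·3)=127/993, b=Δ1−h1·(2M1+M2)/6=1507/993
seg 2: a=-1, c=M2/2=13/331, d=(M3−M2)/(6·3)=578/8937, b=Δ2−h2·(2M2+M3)/6=-1688/993
seg 3: a=-4, c=M3/2=617/993, d=(M4−M3)/(6·3)=-1469/8937, b=Δ3−h3·(2M3+M4)/6=280/993
seg 4: a=-2, c=M4/2=-284/331, d=(M5−M4)/(6·1)=284/993, b=Δ4−h4·(2M4+M5)/6=-425/993
t_q=41/4 → seg 3, τ=9/4; S=-4+280/993·τ+617/993·τ²+-1469/8937·τ³=-44323/21184

  seg 0: a=-5 b=3715/993 c=0 d=-184/993
  seg 1: a=1 b=1507/993 c=-368/331 d=127/993
  seg 2: a=-1 b=-1688/993 c=13/331 d=578/8937
  seg 3: a=-4 b=280/993 c=617/993 d=-1469/8937
  seg 4: a=-2 b=-425/993 c=-284/331 d=284/993
S(41/4) = -44323/21184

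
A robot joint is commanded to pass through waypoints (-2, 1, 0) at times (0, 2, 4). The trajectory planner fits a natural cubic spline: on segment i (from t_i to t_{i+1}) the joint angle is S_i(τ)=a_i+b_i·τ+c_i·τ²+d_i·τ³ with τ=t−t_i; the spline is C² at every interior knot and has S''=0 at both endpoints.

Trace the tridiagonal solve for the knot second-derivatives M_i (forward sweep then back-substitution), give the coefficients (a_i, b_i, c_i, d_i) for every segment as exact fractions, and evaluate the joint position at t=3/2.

Δ: Δ0=3/2, Δ1=-1/2
row 1: diag=8, rhs=-12; c'=1/4, d'=-3/2
back: M1=-3/2
M: M0=0, M1=-3/2, M2=0
seg 0: a=-2, c=M0/2=0, d=(M1−M0)/(6·2)=-1/8, b=Δ0−h0·(2M0+M1)/6=2
seg 1: a=1, c=M1/2=-3/4, d=(M2−M1)/(6·2)=1/8, b=Δ1−h1·(2M1+M2)/6=1/2
t_q=3/2 → seg 0, τ=3/2; S=-2+2·τ+0·τ²+-1/8·τ³=37/64

  seg 0: a=-2 b=2 c=0 d=-1/8
  seg 1: a=1 b=1/2 c=-3/4 d=1/8
S(3/2) = 37/64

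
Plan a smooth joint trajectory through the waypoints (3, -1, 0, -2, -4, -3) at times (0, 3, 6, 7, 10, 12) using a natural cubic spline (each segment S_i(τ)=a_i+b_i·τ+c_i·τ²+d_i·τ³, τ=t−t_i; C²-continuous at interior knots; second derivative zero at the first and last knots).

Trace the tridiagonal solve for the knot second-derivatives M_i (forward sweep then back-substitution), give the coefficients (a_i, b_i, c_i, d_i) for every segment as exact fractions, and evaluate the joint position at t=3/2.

Δ: Δ0=-4/3, Δ1=1/3, Δ2=-2, Δ3=-2/3, Δ4=1/2
row 1: diag=12, rhs=10; c'=1/4, d'=5/6
row 2: denom=8−3·1/4=29/4; d'=(-14−3·5/6)/(29/4)=-66/29
row 3: denom=8−1·4/29=228/29; d'=(8−1·-66/29)/(228/29)=149/114
row 4: denom=10−3·29/76=673/76; d'=(7−3·149/114)/(673/76)=234/673
back: M4=234/673
back: M3=149/114−29/76·234/673=2371/2019
back: M2=-66/29−4/29·2371/2019=-4922/2019
back: M1=5/6−1/4·-4922/2019=971/673
M: M0=0, M1=971/673, M2=-4922/2019, M3=2371/2019, M4=234/673, M5=0
seg 0: a=3, c=M0/2=0, d=(M1−M0)/(6·3)=971/12114, b=Δ0−h0·(2M0+M1)/6=-8297/4038
seg 1: a=-1, c=M1/2=971/1346, d=(M2−M1)/(6·3)=-7835/36342, b=Δ1−h1·(2M1+M2)/6=221/2019
seg 2: a=0, c=M2/2=-2461/2019, d=(M3−M2)/(6·1)=2431/4038, b=Δ2−h2·(2M2+M3)/6=-5585/4038
seg 3: a=-2, c=M3/2=2371/4038, d=(M4−M3)/(6·3)=-1669/36342, b=Δ3−h3·(2M3+M4)/6=-1356/673
seg 4: a=-4, c=M4/2=117/673, d=(M5−M4)/(6·2)=-39/1346, b=Δ4−h4·(2M4+M5)/6=361/1346
t_q=3/2 → seg 0, τ=3/2; S=3+-8297/4038·τ+0·τ²+971/12114·τ³=2029/10768

  seg 0: a=3 b=-8297/4038 c=0 d=971/12114
  seg 1: a=-1 b=221/2019 c=971/1346 d=-7835/36342
  seg 2: a=0 b=-5585/4038 c=-2461/2019 d=2431/4038
  seg 3: a=-2 b=-1356/673 c=2371/4038 d=-1669/36342
  seg 4: a=-4 b=361/1346 c=117/673 d=-39/1346
S(3/2) = 2029/10768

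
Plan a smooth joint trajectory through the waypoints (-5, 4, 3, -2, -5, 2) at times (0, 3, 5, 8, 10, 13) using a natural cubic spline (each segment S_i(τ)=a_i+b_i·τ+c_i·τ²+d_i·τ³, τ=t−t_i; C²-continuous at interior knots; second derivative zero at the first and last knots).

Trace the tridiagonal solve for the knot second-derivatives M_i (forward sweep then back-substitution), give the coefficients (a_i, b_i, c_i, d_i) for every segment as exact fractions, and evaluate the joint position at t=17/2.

  seg 0: a=-5 b=11173/2772 c=0 d=-2857/24948
  seg 1: a=4 b=1301/1386 c=-2857/2772 d=863/5544
  seg 2: a=3 b=-304/231 c=-67/693 d=-2/297
  seg 3: a=-2 b=-160/77 c=-109/693 d=1237/5544
  seg 4: a=-5 b=-41/1386 c=3275/2772 d=-3275/24948
S(17/2) = -45097/14784

Δ: Δ0=3, Δ1=-1/2, Δ2=-5/3, Δ3=-3/2, Δ4=7/3
row 1: diag=10, rhs=-21; c'=1/5, d'=-21/10
row 2: denom=10−2·1/5=48/5; d'=(-7−2·-21/10)/(48/5)=-7/24
row 3: denom=10−3·5/16=145/16; d'=(1−3·-7/24)/(145/16)=6/29
row 4: denom=10−2·32/145=1386/145; d'=(23−2·6/29)/(1386/145)=3275/1386
back: M4=3275/1386
back: M3=6/29−32/145·3275/1386=-218/693
back: M2=-7/24−5/16·-218/693=-134/693
back: M1=-21/10−1/5·-134/693=-2857/1386
M: M0=0, M1=-2857/1386, M2=-134/693, M3=-218/693, M4=3275/1386, M5=0
seg 0: a=-5, c=M0/2=0, d=(M1−M0)/(6·3)=-2857/24948, b=Δ0−h0·(2M0+M1)/6=11173/2772
seg 1: a=4, c=M1/2=-2857/2772, d=(M2−M1)/(6·2)=863/5544, b=Δ1−h1·(2M1+M2)/6=1301/1386
seg 2: a=3, c=M2/2=-67/693, d=(M3−M2)/(6·3)=-2/297, b=Δ2−h2·(2M2+M3)/6=-304/231
seg 3: a=-2, c=M3/2=-109/693, d=(M4−M3)/(6·2)=1237/5544, b=Δ3−h3·(2M3+M4)/6=-160/77
seg 4: a=-5, c=M4/2=3275/2772, d=(M5−M4)/(6·3)=-3275/24948, b=Δ4−h4·(2M4+M5)/6=-41/1386
t_q=17/2 → seg 3, τ=1/2; S=-2+-160/77·τ+-109/693·τ²+1237/5544·τ³=-45097/14784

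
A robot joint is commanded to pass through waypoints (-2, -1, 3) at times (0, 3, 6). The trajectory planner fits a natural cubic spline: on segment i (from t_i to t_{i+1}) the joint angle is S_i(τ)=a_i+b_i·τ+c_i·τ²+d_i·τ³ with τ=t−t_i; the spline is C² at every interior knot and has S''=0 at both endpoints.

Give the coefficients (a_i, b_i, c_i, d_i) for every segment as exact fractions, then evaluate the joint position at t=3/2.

Δ: Δ0=1/3, Δ1=4/3
row 1: diag=12, rhs=6; c'=1/4, d'=1/2
back: M1=1/2
M: M0=0, M1=1/2, M2=0
seg 0: a=-2, c=M0/2=0, d=(M1−M0)/(6·3)=1/36, b=Δ0−h0·(2M0+M1)/6=1/12
seg 1: a=-1, c=M1/2=1/4, d=(M2−M1)/(6·3)=-1/36, b=Δ1−h1·(2M1+M2)/6=5/6
t_q=3/2 → seg 0, τ=3/2; S=-2+1/12·τ+0·τ²+1/36·τ³=-57/32

  seg 0: a=-2 b=1/12 c=0 d=1/36
  seg 1: a=-1 b=5/6 c=1/4 d=-1/36
S(3/2) = -57/32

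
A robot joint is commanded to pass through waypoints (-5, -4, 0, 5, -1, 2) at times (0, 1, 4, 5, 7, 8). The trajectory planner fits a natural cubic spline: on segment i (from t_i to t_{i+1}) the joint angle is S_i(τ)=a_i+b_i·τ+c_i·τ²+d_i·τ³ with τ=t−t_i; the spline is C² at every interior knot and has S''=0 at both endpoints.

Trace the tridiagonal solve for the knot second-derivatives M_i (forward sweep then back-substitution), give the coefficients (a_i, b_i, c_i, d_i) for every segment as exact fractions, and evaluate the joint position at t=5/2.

Δ: Δ0=1, Δ1=4/3, Δ2=5, Δ3=-3, Δ4=3
row 1: diag=8, rhs=2; c'=3/8, d'=1/4
row 2: denom=8−3·3/8=55/8; d'=(22−3·1/4)/(55/8)=34/11
row 3: denom=6−1·8/55=322/55; d'=(-48−1·34/11)/(322/55)=-1405/161
row 4: denom=6−2·55/161=856/161; d'=(36−2·-1405/161)/(856/161)=4303/428
back: M4=4303/428
back: M3=-1405/161−55/161·4303/428=-5205/428
back: M2=34/11−8/55·-5205/428=520/107
back: M1=1/4−3/8·520/107=-673/428
M: M0=0, M1=-673/428, M2=520/107, M3=-5205/428, M4=4303/428, M5=0
seg 0: a=-5, c=M0/2=0, d=(M1−M0)/(6·1)=-673/2568, b=Δ0−h0·(2M0+M1)/6=3241/2568
seg 1: a=-4, c=M1/2=-673/856, d=(M2−M1)/(6·3)=2753/7704, b=Δ1−h1·(2M1+M2)/6=611/1284
seg 2: a=0, c=M2/2=260/107, d=(M3−M2)/(6·1)=-7285/2568, b=Δ2−h2·(2M2+M3)/6=13885/2568
seg 3: a=5, c=M3/2=-5205/856, d=(M4−M3)/(6·2)=2377/1284, b=Δ3−h3·(2M3+M4)/6=2255/1284
seg 4: a=-1, c=M4/2=4303/856, d=(M5−M4)/(6·1)=-4303/2568, b=Δ4−h4·(2M4+M5)/6=-451/1284
t_q=5/2 → seg 1, τ=3/2; S=-4+611/1284·τ+-673/856·τ²+2753/7704·τ³=-26359/6848

  seg 0: a=-5 b=3241/2568 c=0 d=-673/2568
  seg 1: a=-4 b=611/1284 c=-673/856 d=2753/7704
  seg 2: a=0 b=13885/2568 c=260/107 d=-7285/2568
  seg 3: a=5 b=2255/1284 c=-5205/856 d=2377/1284
  seg 4: a=-1 b=-451/1284 c=4303/856 d=-4303/2568
S(5/2) = -26359/6848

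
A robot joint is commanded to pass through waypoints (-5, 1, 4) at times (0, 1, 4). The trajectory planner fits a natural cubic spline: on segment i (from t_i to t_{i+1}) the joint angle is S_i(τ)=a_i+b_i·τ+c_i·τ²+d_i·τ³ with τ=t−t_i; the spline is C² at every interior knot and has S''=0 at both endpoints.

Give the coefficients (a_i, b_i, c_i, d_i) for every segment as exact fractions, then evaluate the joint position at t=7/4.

  seg 0: a=-5 b=53/8 c=0 d=-5/8
  seg 1: a=1 b=19/4 c=-15/8 d=5/24
S(7/4) = 1841/512

Δ: Δ0=6, Δ1=1
row 1: diag=8, rhs=-30; c'=3/8, d'=-15/4
back: M1=-15/4
M: M0=0, M1=-15/4, M2=0
seg 0: a=-5, c=M0/2=0, d=(M1−M0)/(6·1)=-5/8, b=Δ0−h0·(2M0+M1)/6=53/8
seg 1: a=1, c=M1/2=-15/8, d=(M2−M1)/(6·3)=5/24, b=Δ1−h1·(2M1+M2)/6=19/4
t_q=7/4 → seg 1, τ=3/4; S=1+19/4·τ+-15/8·τ²+5/24·τ³=1841/512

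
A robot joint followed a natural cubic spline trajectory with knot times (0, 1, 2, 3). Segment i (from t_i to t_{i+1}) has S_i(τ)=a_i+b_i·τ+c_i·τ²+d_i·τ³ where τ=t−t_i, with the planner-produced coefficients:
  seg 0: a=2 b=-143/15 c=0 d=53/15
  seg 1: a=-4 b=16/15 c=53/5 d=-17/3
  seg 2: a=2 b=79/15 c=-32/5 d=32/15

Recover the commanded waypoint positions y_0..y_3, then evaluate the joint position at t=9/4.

y_0=2 y_1=-4 y_2=2 y_3=3
S(9/4) = 59/20

y_0 = S_0(0) = a_0 = 2
y_1 = S_1(0) = a_1 = -4
y_2 = S_2(0) = a_2 = 2
y_3 = S_2(1) = 3
t_q=9/4 is in segment 2 (τ=1/4); S_2(τ)=59/20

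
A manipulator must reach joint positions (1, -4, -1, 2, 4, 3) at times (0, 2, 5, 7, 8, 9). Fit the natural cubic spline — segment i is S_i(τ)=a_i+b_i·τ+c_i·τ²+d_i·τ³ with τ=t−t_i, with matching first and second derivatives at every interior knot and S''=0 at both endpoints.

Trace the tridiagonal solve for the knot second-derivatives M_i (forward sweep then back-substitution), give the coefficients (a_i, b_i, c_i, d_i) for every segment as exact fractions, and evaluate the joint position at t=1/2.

  seg 0: a=1 b=-12643/3866 c=0 d=1489/7732
  seg 1: a=-4 b=-3709/3866 c=4467/3866 d=-971/5799
  seg 2: a=-1 b=5615/3866 c=-1359/3866 d=1451/7732
  seg 3: a=2 b=8885/3866 c=1497/1933 d=-4147/3866
  seg 4: a=4 b=1216/1933 c=-9447/3866 d=3149/3866
S(1/2) = -37799/61856

Δ: Δ0=-5/2, Δ1=1, Δ2=3/2, Δ3=2, Δ4=-1
row 1: diag=10, rhs=21; c'=3/10, d'=21/10
row 2: denom=10−3·3/10=91/10; d'=(3−3·21/10)/(91/10)=-33/91
row 3: denom=6−2·20/91=506/91; d'=(3−2·-33/91)/(506/91)=339/506
row 4: denom=4−1·91/506=1933/506; d'=(-18−1·339/506)/(1933/506)=-9447/1933
back: M4=-9447/1933
back: M3=339/506−91/506·-9447/1933=2994/1933
back: M2=-33/91−20/91·2994/1933=-1359/1933
back: M1=21/10−3/10·-1359/1933=4467/1933
M: M0=0, M1=4467/1933, M2=-1359/1933, M3=2994/1933, M4=-9447/1933, M5=0
seg 0: a=1, c=M0/2=0, d=(M1−M0)/(6·2)=1489/7732, b=Δ0−h0·(2M0+M1)/6=-12643/3866
seg 1: a=-4, c=M1/2=4467/3866, d=(M2−M1)/(6·3)=-971/5799, b=Δ1−h1·(2M1+M2)/6=-3709/3866
seg 2: a=-1, c=M2/2=-1359/3866, d=(M3−M2)/(6·2)=1451/7732, b=Δ2−h2·(2M2+M3)/6=5615/3866
seg 3: a=2, c=M3/2=1497/1933, d=(M4−M3)/(6·1)=-4147/3866, b=Δ3−h3·(2M3+M4)/6=8885/3866
seg 4: a=4, c=M4/2=-9447/3866, d=(M5−M4)/(6·1)=3149/3866, b=Δ4−h4·(2M4+M5)/6=1216/1933
t_q=1/2 → seg 0, τ=1/2; S=1+-12643/3866·τ+0·τ²+1489/7732·τ³=-37799/61856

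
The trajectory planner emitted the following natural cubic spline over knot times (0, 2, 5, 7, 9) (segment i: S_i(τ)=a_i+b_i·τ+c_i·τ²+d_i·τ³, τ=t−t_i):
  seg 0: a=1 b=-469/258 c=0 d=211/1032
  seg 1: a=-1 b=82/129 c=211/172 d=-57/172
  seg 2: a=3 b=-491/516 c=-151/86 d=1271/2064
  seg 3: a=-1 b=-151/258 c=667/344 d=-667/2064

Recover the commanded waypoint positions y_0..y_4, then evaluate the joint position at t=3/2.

y_0 = S_0(0) = a_0 = 1
y_1 = S_1(0) = a_1 = -1
y_2 = S_2(0) = a_2 = 3
y_3 = S_3(0) = a_3 = -1
y_4 = S_3(2) = 3
t_q=3/2 is in segment 0 (τ=3/2); S_0(τ)=-2853/2752

y_0=1 y_1=-1 y_2=3 y_3=-1 y_4=3
S(3/2) = -2853/2752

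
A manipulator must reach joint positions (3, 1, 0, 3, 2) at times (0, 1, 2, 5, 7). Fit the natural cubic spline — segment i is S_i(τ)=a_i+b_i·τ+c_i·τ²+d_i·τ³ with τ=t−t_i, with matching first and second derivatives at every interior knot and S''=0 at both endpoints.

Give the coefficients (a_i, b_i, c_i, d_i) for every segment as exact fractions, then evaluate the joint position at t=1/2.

Δ: Δ0=-2, Δ1=-1, Δ2=1, Δ3=-1/2
row 1: diag=4, rhs=6; c'=1/4, d'=3/2
row 2: denom=8−1·1/4=31/4; d'=(12−1·3/2)/(31/4)=42/31
row 3: denom=10−3·12/31=274/31; d'=(-9−3·42/31)/(274/31)=-405/274
back: M3=-405/274
back: M2=42/31−12/31·-405/274=264/137
back: M1=3/2−1/4·264/137=279/274
M: M0=0, M1=279/274, M2=264/137, M3=-405/274, M4=0
seg 0: a=3, c=M0/2=0, d=(M1−M0)/(6·1)=93/548, b=Δ0−h0·(2M0+M1)/6=-1189/548
seg 1: a=1, c=M1/2=279/548, d=(M2−M1)/(6·1)=83/548, b=Δ1−h1·(2M1+M2)/6=-455/274
seg 2: a=0, c=M2/2=132/137, d=(M3−M2)/(6·3)=-311/1644, b=Δ2−h2·(2M2+M3)/6=-103/548
seg 3: a=3, c=M3/2=-405/548, d=(M4−M3)/(6·2)=135/1096, b=Δ3−h3·(2M3+M4)/6=133/274
t_q=1/2 → seg 0, τ=1/2; S=3+-1189/548·τ+0·τ²+93/548·τ³=8489/4384

  seg 0: a=3 b=-1189/548 c=0 d=93/548
  seg 1: a=1 b=-455/274 c=279/548 d=83/548
  seg 2: a=0 b=-103/548 c=132/137 d=-311/1644
  seg 3: a=3 b=133/274 c=-405/548 d=135/1096
S(1/2) = 8489/4384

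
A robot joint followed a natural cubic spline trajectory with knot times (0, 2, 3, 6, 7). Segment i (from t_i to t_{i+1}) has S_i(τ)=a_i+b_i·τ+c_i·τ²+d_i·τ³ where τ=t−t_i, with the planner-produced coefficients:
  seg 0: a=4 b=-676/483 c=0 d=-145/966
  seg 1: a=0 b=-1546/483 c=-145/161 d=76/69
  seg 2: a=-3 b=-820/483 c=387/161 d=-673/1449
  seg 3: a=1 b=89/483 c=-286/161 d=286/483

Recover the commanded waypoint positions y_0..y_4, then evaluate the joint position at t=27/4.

y_0=4 y_1=0 y_2=-3 y_3=1 y_4=0
S(27/4) = 2003/5152

y_0 = S_0(0) = a_0 = 4
y_1 = S_1(0) = a_1 = 0
y_2 = S_2(0) = a_2 = -3
y_3 = S_3(0) = a_3 = 1
y_4 = S_3(1) = 0
t_q=27/4 is in segment 3 (τ=3/4); S_3(τ)=2003/5152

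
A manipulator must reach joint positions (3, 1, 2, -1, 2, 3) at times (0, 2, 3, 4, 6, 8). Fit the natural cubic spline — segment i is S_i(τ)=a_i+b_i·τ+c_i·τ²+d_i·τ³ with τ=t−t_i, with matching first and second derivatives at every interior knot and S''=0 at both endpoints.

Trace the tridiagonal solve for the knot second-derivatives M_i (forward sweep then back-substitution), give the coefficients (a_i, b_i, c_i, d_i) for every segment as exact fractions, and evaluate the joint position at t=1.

  seg 0: a=3 b=-516/241 c=0 d=275/964
  seg 1: a=1 b=309/241 c=825/482 d=-961/482
  seg 2: a=2 b=-615/482 c=-1029/241 d=1227/482
  seg 3: a=-1 b=-525/241 c=1623/482 d=-1473/1928
  seg 4: a=2 b=1023/482 c=-1173/964 d=391/1928
S(1) = 1103/964

Δ: Δ0=-1, Δ1=1, Δ2=-3, Δ3=3/2, Δ4=1/2
row 1: diag=6, rhs=12; c'=1/6, d'=2
row 2: denom=4−1·1/6=23/6; d'=(-24−1·2)/(23/6)=-156/23
row 3: denom=6−1·6/23=132/23; d'=(27−1·-156/23)/(132/23)=259/44
row 4: denom=8−2·23/66=241/33; d'=(-6−2·259/44)/(241/33)=-1173/482
back: M4=-1173/482
back: M3=259/44−23/66·-1173/482=1623/241
back: M2=-156/23−6/23·1623/241=-2058/241
back: M1=2−1/6·-2058/241=825/241
M: M0=0, M1=825/241, M2=-2058/241, M3=1623/241, M4=-1173/482, M5=0
seg 0: a=3, c=M0/2=0, d=(M1−M0)/(6·2)=275/964, b=Δ0−h0·(2M0+M1)/6=-516/241
seg 1: a=1, c=M1/2=825/482, d=(M2−M1)/(6·1)=-961/482, b=Δ1−h1·(2M1+M2)/6=309/241
seg 2: a=2, c=M2/2=-1029/241, d=(M3−M2)/(6·1)=1227/482, b=Δ2−h2·(2M2+M3)/6=-615/482
seg 3: a=-1, c=M3/2=1623/482, d=(M4−M3)/(6·2)=-1473/1928, b=Δ3−h3·(2M3+M4)/6=-525/241
seg 4: a=2, c=M4/2=-1173/964, d=(M5−M4)/(6·2)=391/1928, b=Δ4−h4·(2M4+M5)/6=1023/482
t_q=1 → seg 0, τ=1; S=3+-516/241·τ+0·τ²+275/964·τ³=1103/964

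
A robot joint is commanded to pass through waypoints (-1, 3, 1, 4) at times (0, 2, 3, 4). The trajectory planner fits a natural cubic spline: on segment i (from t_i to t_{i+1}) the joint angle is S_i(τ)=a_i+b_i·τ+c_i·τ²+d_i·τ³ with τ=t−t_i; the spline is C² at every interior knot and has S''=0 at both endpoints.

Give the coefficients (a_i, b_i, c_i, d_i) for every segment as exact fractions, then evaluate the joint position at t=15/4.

  seg 0: a=-1 b=88/23 c=0 d=-21/46
  seg 1: a=3 b=-38/23 c=-63/23 d=55/23
  seg 2: a=1 b=1/23 c=102/23 d=-34/23
S(15/4) = 2137/736

Δ: Δ0=2, Δ1=-2, Δ2=3
row 1: diag=6, rhs=-24; c'=1/6, d'=-4
row 2: denom=4−1·1/6=23/6; d'=(30−1·-4)/(23/6)=204/23
back: M2=204/23
back: M1=-4−1/6·204/23=-126/23
M: M0=0, M1=-126/23, M2=204/23, M3=0
seg 0: a=-1, c=M0/2=0, d=(M1−M0)/(6·2)=-21/46, b=Δ0−h0·(2M0+M1)/6=88/23
seg 1: a=3, c=M1/2=-63/23, d=(M2−M1)/(6·1)=55/23, b=Δ1−h1·(2M1+M2)/6=-38/23
seg 2: a=1, c=M2/2=102/23, d=(M3−M2)/(6·1)=-34/23, b=Δ2−h2·(2M2+M3)/6=1/23
t_q=15/4 → seg 2, τ=3/4; S=1+1/23·τ+102/23·τ²+-34/23·τ³=2137/736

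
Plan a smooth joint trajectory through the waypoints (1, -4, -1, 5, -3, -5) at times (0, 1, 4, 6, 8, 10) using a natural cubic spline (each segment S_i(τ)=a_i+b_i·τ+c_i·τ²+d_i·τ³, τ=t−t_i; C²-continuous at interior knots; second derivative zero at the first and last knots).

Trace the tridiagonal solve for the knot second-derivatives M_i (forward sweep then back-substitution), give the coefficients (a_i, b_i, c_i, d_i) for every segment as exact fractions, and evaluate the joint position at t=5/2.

  seg 0: a=1 b=-5674/1001 c=0 d=669/1001
  seg 1: a=-4 b=-3667/1001 c=2007/1001 d=-41/273
  seg 2: a=-1 b=332/77 c=654/1001 d=-2621/4004
  seg 3: a=5 b=-133/143 c=-6555/2002 d=1741/2002
  seg 4: a=-3 b=-3595/1001 c=3891/2002 d=-1297/4004
S(5/2) = -43969/8008

Δ: Δ0=-5, Δ1=1, Δ2=3, Δ3=-4, Δ4=-1
row 1: diag=8, rhs=36; c'=3/8, d'=9/2
row 2: denom=10−3·3/8=71/8; d'=(12−3·9/2)/(71/8)=-12/71
row 3: denom=8−2·16/71=536/71; d'=(-42−2·-12/71)/(536/71)=-1479/268
row 4: denom=8−2·71/268=1001/134; d'=(18−2·-1479/268)/(1001/134)=3891/1001
back: M4=3891/1001
back: M3=-1479/268−71/268·3891/1001=-6555/1001
back: M2=-12/71−16/71·-6555/1001=1308/1001
back: M1=9/2−3/8·1308/1001=4014/1001
M: M0=0, M1=4014/1001, M2=1308/1001, M3=-6555/1001, M4=3891/1001, M5=0
seg 0: a=1, c=M0/2=0, d=(M1−M0)/(6·1)=669/1001, b=Δ0−h0·(2M0+M1)/6=-5674/1001
seg 1: a=-4, c=M1/2=2007/1001, d=(M2−M1)/(6·3)=-41/273, b=Δ1−h1·(2M1+M2)/6=-3667/1001
seg 2: a=-1, c=M2/2=654/1001, d=(M3−M2)/(6·2)=-2621/4004, b=Δ2−h2·(2M2+M3)/6=332/77
seg 3: a=5, c=M3/2=-6555/2002, d=(M4−M3)/(6·2)=1741/2002, b=Δ3−h3·(2M3+M4)/6=-133/143
seg 4: a=-3, c=M4/2=3891/2002, d=(M5−M4)/(6·2)=-1297/4004, b=Δ4−h4·(2M4+M5)/6=-3595/1001
t_q=5/2 → seg 1, τ=3/2; S=-4+-3667/1001·τ+2007/1001·τ²+-41/273·τ³=-43969/8008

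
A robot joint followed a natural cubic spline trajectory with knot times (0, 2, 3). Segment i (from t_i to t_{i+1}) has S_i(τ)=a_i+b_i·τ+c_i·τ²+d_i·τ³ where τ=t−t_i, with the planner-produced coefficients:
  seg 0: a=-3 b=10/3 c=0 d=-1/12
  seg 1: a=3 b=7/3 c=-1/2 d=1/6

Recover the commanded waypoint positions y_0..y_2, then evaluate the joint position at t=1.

y_0=-3 y_1=3 y_2=5
S(1) = 1/4

y_0 = S_0(0) = a_0 = -3
y_1 = S_1(0) = a_1 = 3
y_2 = S_1(1) = 5
t_q=1 is in segment 0 (τ=1); S_0(τ)=1/4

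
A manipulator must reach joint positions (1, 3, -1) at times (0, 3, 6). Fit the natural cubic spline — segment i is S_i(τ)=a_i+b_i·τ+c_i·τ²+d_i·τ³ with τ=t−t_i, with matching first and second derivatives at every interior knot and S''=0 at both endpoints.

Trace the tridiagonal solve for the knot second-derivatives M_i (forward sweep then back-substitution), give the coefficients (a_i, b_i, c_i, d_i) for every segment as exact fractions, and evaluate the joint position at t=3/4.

Δ: Δ0=2/3, Δ1=-4/3
row 1: diag=12, rhs=-12; c'=1/4, d'=-1
back: M1=-1
M: M0=0, M1=-1, M2=0
seg 0: a=1, c=M0/2=0, d=(M1−M0)/(6·3)=-1/18, b=Δ0−h0·(2M0+M1)/6=7/6
seg 1: a=3, c=M1/2=-1/2, d=(M2−M1)/(6·3)=1/18, b=Δ1−h1·(2M1+M2)/6=-1/3
t_q=3/4 → seg 0, τ=3/4; S=1+7/6·τ+0·τ²+-1/18·τ³=237/128

  seg 0: a=1 b=7/6 c=0 d=-1/18
  seg 1: a=3 b=-1/3 c=-1/2 d=1/18
S(3/4) = 237/128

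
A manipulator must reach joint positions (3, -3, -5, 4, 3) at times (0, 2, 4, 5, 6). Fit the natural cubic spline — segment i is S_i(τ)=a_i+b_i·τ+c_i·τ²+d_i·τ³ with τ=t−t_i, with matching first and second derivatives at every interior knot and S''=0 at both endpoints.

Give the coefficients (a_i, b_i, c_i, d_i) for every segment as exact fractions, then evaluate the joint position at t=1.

  seg 0: a=3 b=-33/14 c=0 d=-9/56
  seg 1: a=-3 b=-30/7 c=-27/28 d=73/56
  seg 2: a=-5 b=15/2 c=48/7 d=-75/14
  seg 3: a=4 b=36/7 c=-129/14 d=43/14
S(1) = 27/56

Δ: Δ0=-3, Δ1=-1, Δ2=9, Δ3=-1
row 1: diag=8, rhs=12; c'=1/4, d'=3/2
row 2: denom=6−2·1/4=11/2; d'=(60−2·3/2)/(11/2)=114/11
row 3: denom=4−1·2/11=42/11; d'=(-60−1·114/11)/(42/11)=-129/7
back: M3=-129/7
back: M2=114/11−2/11·-129/7=96/7
back: M1=3/2−1/4·96/7=-27/14
M: M0=0, M1=-27/14, M2=96/7, M3=-129/7, M4=0
seg 0: a=3, c=M0/2=0, d=(M1−M0)/(6·2)=-9/56, b=Δ0−h0·(2M0+M1)/6=-33/14
seg 1: a=-3, c=M1/2=-27/28, d=(M2−M1)/(6·2)=73/56, b=Δ1−h1·(2M1+M2)/6=-30/7
seg 2: a=-5, c=M2/2=48/7, d=(M3−M2)/(6·1)=-75/14, b=Δ2−h2·(2M2+M3)/6=15/2
seg 3: a=4, c=M3/2=-129/14, d=(M4−M3)/(6·1)=43/14, b=Δ3−h3·(2M3+M4)/6=36/7
t_q=1 → seg 0, τ=1; S=3+-33/14·τ+0·τ²+-9/56·τ³=27/56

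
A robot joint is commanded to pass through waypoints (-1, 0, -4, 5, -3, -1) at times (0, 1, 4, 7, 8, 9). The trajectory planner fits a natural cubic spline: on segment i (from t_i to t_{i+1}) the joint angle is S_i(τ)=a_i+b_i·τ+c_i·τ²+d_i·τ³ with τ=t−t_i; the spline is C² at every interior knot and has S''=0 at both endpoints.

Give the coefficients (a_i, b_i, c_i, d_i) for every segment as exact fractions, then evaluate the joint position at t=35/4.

Δ: Δ0=1, Δ1=-4/3, Δ2=3, Δ3=-8, Δ4=2
row 1: diag=8, rhs=-14; c'=3/8, d'=-7/4
row 2: denom=12−3·3/8=87/8; d'=(26−3·-7/4)/(87/8)=250/87
row 3: denom=8−3·8/29=208/29; d'=(-66−3·250/87)/(208/29)=-541/52
row 4: denom=4−1·29/208=803/208; d'=(60−1·-541/52)/(803/208)=14644/803
back: M4=14644/803
back: M3=-541/52−29/208·14644/803=-10396/803
back: M2=250/87−8/29·-10396/803=15526/2409
back: M1=-7/4−3/8·15526/2409=-3346/803
M: M0=0, M1=-3346/803, M2=15526/2409, M3=-10396/803, M4=14644/803, M5=0
seg 0: a=-1, c=M0/2=0, d=(M1−M0)/(6·1)=-1673/2409, b=Δ0−h0·(2M0+M1)/6=4082/2409
seg 1: a=0, c=M1/2=-1673/803, d=(M2−M1)/(6·3)=1162/1971, b=Δ1−h1·(2M1+M2)/6=-937/2409
seg 2: a=-4, c=M2/2=7763/2409, d=(M3−M2)/(6·3)=-23357/21681, b=Δ2−h2·(2M2+M3)/6=7295/2409
seg 3: a=5, c=M3/2=-5198/803, d=(M4−M3)/(6·1)=12520/2409, b=Δ3−h3·(2M3+M4)/6=-16198/2409
seg 4: a=-3, c=M4/2=7322/803, d=(M5−M4)/(6·1)=-7322/2409, b=Δ4−h4·(2M4+M5)/6=-9826/2409
t_q=35/4 → seg 4, τ=3/4; S=-3+-9826/2409·τ+7322/803·τ²+-7322/2409·τ³=-56849/25696

  seg 0: a=-1 b=4082/2409 c=0 d=-1673/2409
  seg 1: a=0 b=-937/2409 c=-1673/803 d=1162/1971
  seg 2: a=-4 b=7295/2409 c=7763/2409 d=-23357/21681
  seg 3: a=5 b=-16198/2409 c=-5198/803 d=12520/2409
  seg 4: a=-3 b=-9826/2409 c=7322/803 d=-7322/2409
S(35/4) = -56849/25696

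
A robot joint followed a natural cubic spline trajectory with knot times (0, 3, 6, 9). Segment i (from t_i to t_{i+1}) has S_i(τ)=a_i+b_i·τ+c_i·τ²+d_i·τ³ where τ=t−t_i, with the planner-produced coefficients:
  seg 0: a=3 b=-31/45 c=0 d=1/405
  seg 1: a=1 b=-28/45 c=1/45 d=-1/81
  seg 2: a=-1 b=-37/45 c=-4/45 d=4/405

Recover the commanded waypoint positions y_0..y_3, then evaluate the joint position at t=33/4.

y_0=3 y_1=1 y_2=-1 y_3=-4
S(33/4) = -51/16

y_0 = S_0(0) = a_0 = 3
y_1 = S_1(0) = a_1 = 1
y_2 = S_2(0) = a_2 = -1
y_3 = S_2(3) = -4
t_q=33/4 is in segment 2 (τ=9/4); S_2(τ)=-51/16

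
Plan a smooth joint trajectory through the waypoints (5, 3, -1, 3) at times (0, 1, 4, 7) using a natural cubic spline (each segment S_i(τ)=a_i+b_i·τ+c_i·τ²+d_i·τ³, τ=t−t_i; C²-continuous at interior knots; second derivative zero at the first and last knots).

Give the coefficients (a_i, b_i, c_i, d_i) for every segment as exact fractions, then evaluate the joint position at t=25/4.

  seg 0: a=5 b=-2 c=0 d=0
  seg 1: a=3 b=-2 c=0 d=2/27
  seg 2: a=-1 b=0 c=2/3 d=-2/27
S(25/4) = 49/32

Δ: Δ0=-2, Δ1=-4/3, Δ2=4/3
row 1: diag=8, rhs=4; c'=3/8, d'=1/2
row 2: denom=12−3·3/8=87/8; d'=(16−3·1/2)/(87/8)=4/3
back: M2=4/3
back: M1=1/2−3/8·4/3=0
M: M0=0, M1=0, M2=4/3, M3=0
seg 0: a=5, c=M0/2=0, d=(M1−M0)/(6·1)=0, b=Δ0−h0·(2M0+M1)/6=-2
seg 1: a=3, c=M1/2=0, d=(M2−M1)/(6·3)=2/27, b=Δ1−h1·(2M1+M2)/6=-2
seg 2: a=-1, c=M2/2=2/3, d=(M3−M2)/(6·3)=-2/27, b=Δ2−h2·(2M2+M3)/6=0
t_q=25/4 → seg 2, τ=9/4; S=-1+0·τ+2/3·τ²+-2/27·τ³=49/32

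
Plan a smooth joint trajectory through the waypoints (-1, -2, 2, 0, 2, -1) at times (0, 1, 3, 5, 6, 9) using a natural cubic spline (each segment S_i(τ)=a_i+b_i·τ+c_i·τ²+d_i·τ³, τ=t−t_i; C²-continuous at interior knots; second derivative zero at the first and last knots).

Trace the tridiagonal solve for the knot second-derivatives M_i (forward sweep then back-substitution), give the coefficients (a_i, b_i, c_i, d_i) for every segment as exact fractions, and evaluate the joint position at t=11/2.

  seg 0: a=-1 b=-1649/938 c=0 d=711/938
  seg 1: a=-2 b=242/469 c=2133/938 d=-1437/1876
  seg 2: a=2 b=197/469 c=-1089/469 d=54/67
  seg 3: a=0 b=377/469 c=1179/469 d=-618/469
  seg 4: a=2 b=881/469 c=-675/469 d=75/469
S(11/2) = 58/67

Δ: Δ0=-1, Δ1=2, Δ2=-1, Δ3=2, Δ4=-1
row 1: diag=6, rhs=18; c'=1/3, d'=3
row 2: denom=8−2·1/3=22/3; d'=(-18−2·3)/(22/3)=-36/11
row 3: denom=6−2·3/11=60/11; d'=(18−2·-36/11)/(60/11)=9/2
row 4: denom=8−1·11/60=469/60; d'=(-18−1·9/2)/(469/60)=-1350/469
back: M4=-1350/469
back: M3=9/2−11/60·-1350/469=2358/469
back: M2=-36/11−3/11·2358/469=-2178/469
back: M1=3−1/3·-2178/469=2133/469
M: M0=0, M1=2133/469, M2=-2178/469, M3=2358/469, M4=-1350/469, M5=0
seg 0: a=-1, c=M0/2=0, d=(M1−M0)/(6·1)=711/938, b=Δ0−h0·(2M0+M1)/6=-1649/938
seg 1: a=-2, c=M1/2=2133/938, d=(M2−M1)/(6·2)=-1437/1876, b=Δ1−h1·(2M1+M2)/6=242/469
seg 2: a=2, c=M2/2=-1089/469, d=(M3−M2)/(6·2)=54/67, b=Δ2−h2·(2M2+M3)/6=197/469
seg 3: a=0, c=M3/2=1179/469, d=(M4−M3)/(6·1)=-618/469, b=Δ3−h3·(2M3+M4)/6=377/469
seg 4: a=2, c=M4/2=-675/469, d=(M5−M4)/(6·3)=75/469, b=Δ4−h4·(2M4+M5)/6=881/469
t_q=11/2 → seg 3, τ=1/2; S=0+377/469·τ+1179/469·τ²+-618/469·τ³=58/67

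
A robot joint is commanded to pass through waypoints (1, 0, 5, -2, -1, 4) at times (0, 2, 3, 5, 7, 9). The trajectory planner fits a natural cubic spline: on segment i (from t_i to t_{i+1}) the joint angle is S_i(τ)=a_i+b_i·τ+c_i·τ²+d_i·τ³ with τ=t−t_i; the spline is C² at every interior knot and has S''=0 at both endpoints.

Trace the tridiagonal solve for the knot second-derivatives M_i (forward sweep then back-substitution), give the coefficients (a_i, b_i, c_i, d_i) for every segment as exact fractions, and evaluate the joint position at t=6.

  seg 0: a=1 b=-949/318 c=0 d=395/636
  seg 1: a=0 b=1421/318 c=395/106 d=-508/159
  seg 2: a=5 b=743/318 c=-621/106 d=935/636
  seg 3: a=-2 b=-1099/318 c=157/53 d=-313/636
  seg 4: a=-1 b=791/318 c=1/106 d=-1/636
S(6) = -633/212

Δ: Δ0=-1/2, Δ1=5, Δ2=-7/2, Δ3=1/2, Δ4=5/2
row 1: diag=6, rhs=33; c'=1/6, d'=11/2
row 2: denom=6−1·1/6=35/6; d'=(-51−1·11/2)/(35/6)=-339/35
row 3: denom=8−2·12/35=256/35; d'=(24−2·-339/35)/(256/35)=759/128
row 4: denom=8−2·35/128=477/64; d'=(12−2·759/128)/(477/64)=1/53
back: M4=1/53
back: M3=759/128−35/128·1/53=314/53
back: M2=-339/35−12/35·314/53=-621/53
back: M1=11/2−1/6·-621/53=395/53
M: M0=0, M1=395/53, M2=-621/53, M3=314/53, M4=1/53, M5=0
seg 0: a=1, c=M0/2=0, d=(M1−M0)/(6·2)=395/636, b=Δ0−h0·(2M0+M1)/6=-949/318
seg 1: a=0, c=M1/2=395/106, d=(M2−M1)/(6·1)=-508/159, b=Δ1−h1·(2M1+M2)/6=1421/318
seg 2: a=5, c=M2/2=-621/106, d=(M3−M2)/(6·2)=935/636, b=Δ2−h2·(2M2+M3)/6=743/318
seg 3: a=-2, c=M3/2=157/53, d=(M4−M3)/(6·2)=-313/636, b=Δ3−h3·(2M3+M4)/6=-1099/318
seg 4: a=-1, c=M4/2=1/106, d=(M5−M4)/(6·2)=-1/636, b=Δ4−h4·(2M4+M5)/6=791/318
t_q=6 → seg 3, τ=1; S=-2+-1099/318·τ+157/53·τ²+-313/636·τ³=-633/212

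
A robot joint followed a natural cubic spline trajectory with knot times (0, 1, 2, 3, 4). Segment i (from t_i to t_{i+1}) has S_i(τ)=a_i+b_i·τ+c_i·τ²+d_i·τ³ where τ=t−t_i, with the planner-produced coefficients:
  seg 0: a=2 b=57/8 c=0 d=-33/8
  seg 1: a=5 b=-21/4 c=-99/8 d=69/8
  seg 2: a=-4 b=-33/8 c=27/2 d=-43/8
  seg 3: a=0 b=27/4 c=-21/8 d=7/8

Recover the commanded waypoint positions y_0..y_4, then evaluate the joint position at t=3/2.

y_0=2 y_1=5 y_2=-4 y_3=0 y_4=5
S(3/2) = 23/64

y_0 = S_0(0) = a_0 = 2
y_1 = S_1(0) = a_1 = 5
y_2 = S_2(0) = a_2 = -4
y_3 = S_3(0) = a_3 = 0
y_4 = S_3(1) = 5
t_q=3/2 is in segment 1 (τ=1/2); S_1(τ)=23/64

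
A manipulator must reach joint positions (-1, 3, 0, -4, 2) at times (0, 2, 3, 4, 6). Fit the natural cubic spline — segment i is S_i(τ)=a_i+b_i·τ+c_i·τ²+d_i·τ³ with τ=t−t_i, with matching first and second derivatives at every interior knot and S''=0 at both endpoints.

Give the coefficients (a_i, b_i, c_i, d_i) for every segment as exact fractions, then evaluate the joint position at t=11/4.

  seg 0: a=-1 b=39/11 c=0 d=-17/44
  seg 1: a=3 b=-12/11 c=-51/22 d=9/22
  seg 2: a=0 b=-9/2 c=-12/11 d=35/22
  seg 3: a=-4 b=-21/11 c=81/22 d=-27/44
S(11/4) = 1479/1408

Δ: Δ0=2, Δ1=-3, Δ2=-4, Δ3=3
row 1: diag=6, rhs=-30; c'=1/6, d'=-5
row 2: denom=4−1·1/6=23/6; d'=(-6−1·-5)/(23/6)=-6/23
row 3: denom=6−1·6/23=132/23; d'=(42−1·-6/23)/(132/23)=81/11
back: M3=81/11
back: M2=-6/23−6/23·81/11=-24/11
back: M1=-5−1/6·-24/11=-51/11
M: M0=0, M1=-51/11, M2=-24/11, M3=81/11, M4=0
seg 0: a=-1, c=M0/2=0, d=(M1−M0)/(6·2)=-17/44, b=Δ0−h0·(2M0+M1)/6=39/11
seg 1: a=3, c=M1/2=-51/22, d=(M2−M1)/(6·1)=9/22, b=Δ1−h1·(2M1+M2)/6=-12/11
seg 2: a=0, c=M2/2=-12/11, d=(M3−M2)/(6·1)=35/22, b=Δ2−h2·(2M2+M3)/6=-9/2
seg 3: a=-4, c=M3/2=81/22, d=(M4−M3)/(6·2)=-27/44, b=Δ3−h3·(2M3+M4)/6=-21/11
t_q=11/4 → seg 1, τ=3/4; S=3+-12/11·τ+-51/22·τ²+9/22·τ³=1479/1408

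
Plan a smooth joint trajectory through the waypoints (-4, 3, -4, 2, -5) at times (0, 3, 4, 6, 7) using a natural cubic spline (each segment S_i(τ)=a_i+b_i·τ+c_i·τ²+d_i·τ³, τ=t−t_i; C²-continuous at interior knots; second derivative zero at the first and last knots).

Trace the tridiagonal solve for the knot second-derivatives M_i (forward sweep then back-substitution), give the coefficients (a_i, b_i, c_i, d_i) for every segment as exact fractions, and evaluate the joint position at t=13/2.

Δ: Δ0=7/3, Δ1=-7, Δ2=3, Δ3=-7
row 1: diag=8, rhs=-56; c'=1/8, d'=-7
row 2: denom=6−1·1/8=47/8; d'=(60−1·-7)/(47/8)=536/47
row 3: denom=6−2·16/47=250/47; d'=(-60−2·536/47)/(250/47)=-1946/125
back: M3=-1946/125
back: M2=536/47−16/47·-1946/125=2088/125
back: M1=-7−1/8·2088/125=-1136/125
M: M0=0, M1=-1136/125, M2=2088/125, M3=-1946/125, M4=0
seg 0: a=-4, c=M0/2=0, d=(M1−M0)/(6·3)=-568/1125, b=Δ0−h0·(2M0+M1)/6=2579/375
seg 1: a=3, c=M1/2=-568/125, d=(M2−M1)/(6·1)=1612/375, b=Δ1−h1·(2M1+M2)/6=-2533/375
seg 2: a=-4, c=M2/2=1044/125, d=(M3−M2)/(6·2)=-2017/750, b=Δ2−h2·(2M2+M3)/6=-221/75
seg 3: a=2, c=M3/2=-973/125, d=(M4−M3)/(6·1)=973/375, b=Δ3−h3·(2M3+M4)/6=-679/375
t_q=13/2 → seg 3, τ=1/2; S=2+-679/375·τ+-973/125·τ²+973/375·τ³=-527/1000

  seg 0: a=-4 b=2579/375 c=0 d=-568/1125
  seg 1: a=3 b=-2533/375 c=-568/125 d=1612/375
  seg 2: a=-4 b=-221/75 c=1044/125 d=-2017/750
  seg 3: a=2 b=-679/375 c=-973/125 d=973/375
S(13/2) = -527/1000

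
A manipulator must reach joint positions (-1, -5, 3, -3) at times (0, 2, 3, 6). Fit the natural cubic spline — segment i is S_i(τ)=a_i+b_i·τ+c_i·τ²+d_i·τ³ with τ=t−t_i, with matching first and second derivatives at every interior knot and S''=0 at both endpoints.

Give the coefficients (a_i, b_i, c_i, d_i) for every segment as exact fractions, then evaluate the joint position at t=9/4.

  seg 0: a=-1 b=-274/47 c=0 d=45/47
  seg 1: a=-5 b=266/47 c=270/47 d=-160/47
  seg 2: a=3 b=326/47 c=-210/47 d=70/141
S(9/4) = -1233/376

Δ: Δ0=-2, Δ1=8, Δ2=-2
row 1: diag=6, rhs=60; c'=1/6, d'=10
row 2: denom=8−1·1/6=47/6; d'=(-60−1·10)/(47/6)=-420/47
back: M2=-420/47
back: M1=10−1/6·-420/47=540/47
M: M0=0, M1=540/47, M2=-420/47, M3=0
seg 0: a=-1, c=M0/2=0, d=(M1−M0)/(6·2)=45/47, b=Δ0−h0·(2M0+M1)/6=-274/47
seg 1: a=-5, c=M1/2=270/47, d=(M2−M1)/(6·1)=-160/47, b=Δ1−h1·(2M1+M2)/6=266/47
seg 2: a=3, c=M2/2=-210/47, d=(M3−M2)/(6·3)=70/141, b=Δ2−h2·(2M2+M3)/6=326/47
t_q=9/4 → seg 1, τ=1/4; S=-5+266/47·τ+270/47·τ²+-160/47·τ³=-1233/376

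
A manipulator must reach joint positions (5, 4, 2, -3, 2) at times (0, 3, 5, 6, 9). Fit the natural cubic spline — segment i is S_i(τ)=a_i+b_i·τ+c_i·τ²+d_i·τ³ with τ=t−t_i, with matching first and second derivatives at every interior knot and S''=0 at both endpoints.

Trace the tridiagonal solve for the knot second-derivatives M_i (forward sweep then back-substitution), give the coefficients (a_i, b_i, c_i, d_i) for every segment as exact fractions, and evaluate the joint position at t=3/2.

Δ: Δ0=-1/3, Δ1=-1, Δ2=-5, Δ3=5/3
row 1: diag=10, rhs=-4; c'=1/5, d'=-2/5
row 2: denom=6−2·1/5=28/5; d'=(-24−2·-2/5)/(28/5)=-29/7
row 3: denom=8−1·5/28=219/28; d'=(40−1·-29/7)/(219/28)=412/73
back: M3=412/73
back: M2=-29/7−5/28·412/73=-376/73
back: M1=-2/5−1/5·-376/73=46/73
M: M0=0, M1=46/73, M2=-376/73, M3=412/73, M4=0
seg 0: a=5, c=M0/2=0, d=(M1−M0)/(6·3)=23/657, b=Δ0−h0·(2M0+M1)/6=-142/219
seg 1: a=4, c=M1/2=23/73, d=(M2−M1)/(6·2)=-211/438, b=Δ1−h1·(2M1+M2)/6=65/219
seg 2: a=2, c=M2/2=-188/73, d=(M3−M2)/(6·1)=394/219, b=Δ2−h2·(2M2+M3)/6=-925/219
seg 3: a=-3, c=M3/2=206/73, d=(M4−M3)/(6·3)=-206/657, b=Δ3−h3·(2M3+M4)/6=-871/219
t_q=3/2 → seg 0, τ=3/2; S=5+-142/219·τ+0·τ²+23/657·τ³=2421/584

  seg 0: a=5 b=-142/219 c=0 d=23/657
  seg 1: a=4 b=65/219 c=23/73 d=-211/438
  seg 2: a=2 b=-925/219 c=-188/73 d=394/219
  seg 3: a=-3 b=-871/219 c=206/73 d=-206/657
S(3/2) = 2421/584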